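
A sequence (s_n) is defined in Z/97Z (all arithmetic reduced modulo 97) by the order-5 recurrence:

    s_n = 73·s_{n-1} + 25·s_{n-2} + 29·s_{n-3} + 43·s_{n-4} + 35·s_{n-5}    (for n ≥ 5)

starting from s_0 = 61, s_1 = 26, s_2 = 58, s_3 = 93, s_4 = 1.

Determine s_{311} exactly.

s_5 = 73·1 + 25·93 + 29·58 + 43·26 + 35·61 = 58
s_6 = 73·58 + 25·1 + 29·93 + 43·58 + 35·26 = 78
s_7 = 73·78 + 25·58 + 29·1 + 43·93 + 35·58 = 10
s_8 = 73·10 + 25·78 + 29·58 + 43·1 + 35·93 = 94
s_9 = 73·94 + 25·10 + 29·78 + 43·58 + 35·1 = 69
s_10 = 73·69 + 25·94 + 29·10 + 43·78 + 35·58 = 63
Continuing the recurrence:
  s_11 = 85;  s_12 = 11;  s_13 = 51;  s_14 = 44;  s_15 = 93;  s_16 = 12
  s_17 = 71;  s_18 = 23;  s_19 = 29;  s_20 = 83;  s_21 = 60;  s_22 = 3
  s_23 = 67;  s_24 = 38;  s_25 = 30;  s_26 = 37;  s_27 = 70;  s_28 = 20
  s_29 = 16;  s_30 = 34;  s_31 = 7;  s_32 = 91;  s_33 = 74;  s_34 = 8
  s_35 = 65;  s_36 = 94;  s_37 = 51;  s_38 = 28;  s_39 = 2;  s_40 = 9
  s_41 = 18;  s_42 = 27;  s_43 = 62;  s_44 = 69;  s_45 = 20;  s_46 = 81
  s_47 = 94;  s_48 = 54;  s_49 = 82;  s_50 = 83;  s_51 = 62;  s_52 = 41
  s_53 = 47;  s_54 = 83;  s_55 = 26;  s_56 = 54;  s_57 = 76;  s_58 = 62
  s_59 = 84;  s_60 = 23;  s_61 = 65;  s_62 = 84;  s_63 = 44;  s_64 = 68
  s_65 = 72;  s_66 = 54;  s_67 = 33;  s_68 = 29;  s_69 = 90;  s_70 = 96
  s_71 = 22;  s_72 = 94;  s_73 = 46;  s_74 = 44;  s_75 = 45;  s_76 = 55
  s_77 = 44;  s_78 = 82;  s_79 = 31;  s_80 = 23;  s_81 = 16;  s_82 = 45
  s_83 = 19;  s_84 = 6;  s_85 = 25;  s_86 = 74;  s_87 = 57;  s_88 = 93
  s_89 = 5;  s_90 = 58;  s_91 = 69;  s_92 = 16;  s_93 = 91;  s_94 = 73
  s_95 = 67;  s_96 = 42;  s_97 = 79;  s_98 = 49;  s_99 = 81;  s_100 = 0
  s_101 = 68;  s_102 = 60;  s_103 = 26;  s_104 = 57;  s_105 = 66;  s_106 = 26
  s_107 = 77;  s_108 = 3;  s_109 = 68;  s_110 = 30;  s_111 = 50;  s_112 = 78
  s_113 = 76;  s_114 = 8;  s_115 = 89;  s_116 = 37;  s_117 = 1;  s_118 = 84
  s_119 = 85;  s_120 = 42;  s_121 = 41;  s_122 = 67;  s_123 = 52;  s_124 = 92
  s_125 = 0;  s_126 = 73;  s_127 = 65;  s_128 = 27;  s_129 = 9;  s_130 = 51
  s_131 = 90;  s_132 = 96;  s_133 = 41;  s_134 = 35;  s_135 = 88;  s_136 = 52
  s_137 = 9;  s_138 = 77;  s_139 = 44;  s_140 = 44;  s_141 = 22;  s_142 = 42
  s_143 = 70;  s_144 = 45;  s_145 = 9;  s_146 = 83;  s_147 = 41;  s_148 = 14
  s_149 = 14;  s_150 = 43;  s_151 = 27;  s_152 = 57;  s_153 = 94;  s_154 = 60
  s_155 = 88;  s_156 = 78;  s_157 = 54;  s_158 = 55;  s_159 = 28;  s_160 = 70
  s_161 = 41;  s_162 = 13;  s_163 = 52;  s_164 = 85;  s_165 = 67;  s_166 = 42
  s_167 = 3;  s_168 = 54;  s_169 = 33;  s_170 = 43;  s_171 = 48;  s_172 = 9
  s_173 = 11;  s_174 = 89;  s_175 = 29;  s_176 = 35;  s_177 = 53;  s_178 = 0
  s_179 = 9;  s_180 = 58;  s_181 = 9;  s_182 = 52;  s_183 = 76;  s_184 = 24
  s_185 = 11;  s_186 = 47;  s_187 = 81;  s_188 = 41;  s_189 = 31;  s_190 = 89
  s_191 = 9;  s_192 = 37;  s_193 = 30;  s_194 = 43;  s_195 = 25;  s_196 = 50
  s_197 = 56;  s_198 = 38;  s_199 = 56;  s_200 = 84;  s_201 = 85;  s_202 = 40
  s_203 = 64;  s_204 = 32;  s_205 = 51;  s_206 = 16;  s_207 = 54;  s_208 = 28
  s_209 = 90;  s_210 = 57;  s_211 = 17;  s_212 = 28;  s_213 = 48;  s_214 = 16
  s_215 = 86;  s_216 = 72;  s_217 = 50;  s_218 = 30;  s_219 = 86;  s_220 = 34
  s_221 = 84;  s_222 = 3;  s_223 = 2;  s_224 = 48;  s_225 = 4;  s_226 = 60
  s_227 = 49;  s_228 = 52;  s_229 = 77;  s_230 = 4;  s_231 = 75;  s_232 = 22
  s_233 = 95;  s_234 = 14;  s_235 = 28;  s_236 = 87;  s_237 = 90;  s_238 = 1
  s_239 = 41;  s_240 = 67;  s_241 = 56;  s_242 = 57;  s_243 = 87;  s_244 = 39
  s_245 = 79;  s_246 = 96;  s_247 = 39;  s_248 = 38;  s_249 = 43;  s_250 = 85
  s_251 = 33;  s_252 = 50;  s_253 = 31;  s_254 = 27;  s_255 = 54;  s_256 = 91
  s_257 = 25;  s_258 = 55;  s_259 = 70;  s_260 = 15;  s_261 = 67;  s_262 = 60
  s_263 = 76;  s_264 = 58;  s_265 = 28;  s_266 = 50;  s_267 = 51;  s_268 = 75
  s_269 = 85;  s_270 = 79;  s_271 = 42;  s_272 = 3;  s_273 = 43;  s_274 = 37
  s_275 = 92;  s_276 = 11;  s_277 = 19;  s_278 = 54;  s_279 = 93;  s_280 = 64
  s_281 = 65;  s_282 = 1;  s_283 = 34;  s_284 = 20;  s_285 = 2;  s_286 = 70
  s_287 = 59;  s_288 = 17;  s_289 = 3;  s_290 = 3;  s_291 = 51;  s_292 = 85
  s_293 = 46;  s_294 = 18;  s_295 = 49;  s_296 = 34;  s_297 = 64;  s_298 = 15
  s_299 = 16;  s_300 = 77;  s_301 = 19;  s_302 = 65;  s_303 = 33;  s_304 = 17
  s_305 = 91;  s_306 = 39;  s_307 = 94;  s_308 = 43;  s_309 = 70
s_310 = 73·70 + 25·43 + 29·94 + 43·39 + 35·91 = 96
s_311 = 73·96 + 25·70 + 29·43 + 43·94 + 35·39 = 86

86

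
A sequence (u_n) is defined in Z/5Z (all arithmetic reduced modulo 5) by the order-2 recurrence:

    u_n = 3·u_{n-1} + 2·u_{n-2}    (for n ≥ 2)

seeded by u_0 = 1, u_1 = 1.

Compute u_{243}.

2

u_2 = 3·1 + 2·1 = 0
u_3 = 3·0 + 2·1 = 2
u_4 = 3·2 + 2·0 = 1
u_5 = 3·1 + 2·2 = 2
u_6 = 3·2 + 2·1 = 3
u_7 = 3·3 + 2·2 = 3
u_8 = 3·3 + 2·3 = 0
u_9 = 3·0 + 2·3 = 1
u_10 = 3·1 + 2·0 = 3
u_11 = 3·3 + 2·1 = 1
u_12 = 3·1 + 2·3 = 4
u_13 = 3·4 + 2·1 = 4
u_14 = 3·4 + 2·4 = 0
u_15 = 3·0 + 2·4 = 3
u_16 = 3·3 + 2·0 = 4
u_17 = 3·4 + 2·3 = 3
u_18 = 3·3 + 2·4 = 2
u_19 = 3·2 + 2·3 = 2
u_20 = 3·2 + 2·2 = 0
u_21 = 3·0 + 2·2 = 4
u_22 = 3·4 + 2·0 = 2
u_23 = 3·2 + 2·4 = 4
u_24 = 3·4 + 2·2 = 1
u_25 = 3·1 + 2·4 = 1
(u_24, u_25) = (1, 1) = (u_0, u_1), so the sequence has period 24.
243 ≡ 3 (mod 24), hence u_243 = u_3 = 2.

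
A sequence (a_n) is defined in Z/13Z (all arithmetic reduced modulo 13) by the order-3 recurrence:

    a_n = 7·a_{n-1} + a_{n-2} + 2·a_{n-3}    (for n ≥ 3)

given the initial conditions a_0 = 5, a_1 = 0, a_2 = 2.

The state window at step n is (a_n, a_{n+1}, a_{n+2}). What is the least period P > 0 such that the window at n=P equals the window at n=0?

n=0: window = (5, 0, 2)
n=1: window = (0, 2, 11)
n=2: window = (2, 11, 1)
n=3: window = (11, 1, 9)
n=4: window = (1, 9, 8)
n=5: window = (9, 8, 2)
n=6: window = (8, 2, 1)
n=7: window = (2, 1, 12)
n=8: window = (1, 12, 11)
n=9: window = (12, 11, 0)
n=10: window = (11, 0, 9)
n=11: window = (0, 9, 7)
n=12: window = (9, 7, 6)
n=13: window = (7, 6, 2)
n=14: window = (6, 2, 8)
n=15: window = (2, 8, 5)
n=16: window = (8, 5, 8)
n=17: window = (5, 8, 12)
n=18: window = (8, 12, 11)
n=19: window = (12, 11, 1)
n=20: window = (11, 1, 3)
n=21: window = (1, 3, 5)
n=22: window = (3, 5, 1)
n=23: window = (5, 1, 5)
n=24: window = (1, 5, 7)
n=25: window = (5, 7, 4)
n=26: window = (7, 4, 6)
n=27: window = (4, 6, 8)
n=28: window = (6, 8, 5)
n=29: window = (8, 5, 3)
n=30: window = (5, 3, 3)
n=31: window = (3, 3, 8)
n=32: window = (3, 8, 0)
n=33: window = (8, 0, 1)
n=34: window = (0, 1, 10)
n=35: window = (1, 10, 6)
n=36: window = (10, 6, 2)
n=37: window = (6, 2, 1)
n=38: window = (2, 1, 8)
n=39: window = (1, 8, 9)
n=40: window = (8, 9, 8)
…
n=2194: window = (6, 5, 5)
n=2195: window = (5, 5, 0)
n=2196: window = (5, 0, 2)
window at n=2196 equals window at n=0 → period = 2196

2196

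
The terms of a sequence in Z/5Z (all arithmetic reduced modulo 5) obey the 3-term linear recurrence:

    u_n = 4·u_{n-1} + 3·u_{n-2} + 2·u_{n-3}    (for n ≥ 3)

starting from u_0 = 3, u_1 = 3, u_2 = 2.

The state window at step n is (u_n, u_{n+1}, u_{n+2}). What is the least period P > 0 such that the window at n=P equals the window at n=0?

20

n=0: window = (3, 3, 2)
n=1: window = (3, 2, 3)
n=2: window = (2, 3, 4)
n=3: window = (3, 4, 4)
n=4: window = (4, 4, 4)
n=5: window = (4, 4, 1)
n=6: window = (4, 1, 4)
n=7: window = (1, 4, 2)
n=8: window = (4, 2, 2)
n=9: window = (2, 2, 2)
n=10: window = (2, 2, 3)
n=11: window = (2, 3, 2)
n=12: window = (3, 2, 1)
n=13: window = (2, 1, 1)
n=14: window = (1, 1, 1)
n=15: window = (1, 1, 4)
n=16: window = (1, 4, 1)
n=17: window = (4, 1, 3)
n=18: window = (1, 3, 3)
n=19: window = (3, 3, 3)
n=20: window = (3, 3, 2)
window at n=20 equals window at n=0 → period = 20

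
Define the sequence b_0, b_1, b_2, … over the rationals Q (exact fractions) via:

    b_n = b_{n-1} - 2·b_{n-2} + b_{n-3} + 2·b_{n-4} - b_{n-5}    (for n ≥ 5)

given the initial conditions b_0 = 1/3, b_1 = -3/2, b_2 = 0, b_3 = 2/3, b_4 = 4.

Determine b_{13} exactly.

359/3

b_5 = 1·4 + -2·2/3 + 1·0 + 2·-3/2 + -1·1/3 = -2/3
b_6 = 1·-2/3 + -2·4 + 1·2/3 + 2·0 + -1·-3/2 = -13/2
b_7 = 1·-13/2 + -2·-2/3 + 1·4 + 2·2/3 + -1·0 = 1/6
b_8 = 1·1/6 + -2·-13/2 + 1·-2/3 + 2·4 + -1·2/3 = 119/6
b_9 = 1·119/6 + -2·1/6 + 1·-13/2 + 2·-2/3 + -1·4 = 23/3
b_10 = 1·23/3 + -2·119/6 + 1·1/6 + 2·-13/2 + -1·-2/3 = -265/6
b_11 = 1·-265/6 + -2·23/3 + 1·119/6 + 2·1/6 + -1·-13/2 = -197/6
b_12 = 1·-197/6 + -2·-265/6 + 1·23/3 + 2·119/6 + -1·1/6 = 308/3
b_13 = 1·308/3 + -2·-197/6 + 1·-265/6 + 2·23/3 + -1·119/6 = 359/3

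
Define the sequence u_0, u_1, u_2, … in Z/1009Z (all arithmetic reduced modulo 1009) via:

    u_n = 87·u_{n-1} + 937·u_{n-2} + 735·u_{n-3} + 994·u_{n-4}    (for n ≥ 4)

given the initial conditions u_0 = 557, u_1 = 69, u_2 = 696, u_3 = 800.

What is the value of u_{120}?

u_4 = 87·800 + 937·696 + 735·69 + 994·557 = 299
u_5 = 87·299 + 937·800 + 735·696 + 994·69 = 672
u_6 = 87·672 + 937·299 + 735·800 + 994·696 = 15
u_7 = 87·15 + 937·672 + 735·299 + 994·800 = 255
u_8 = 87·255 + 937·15 + 735·672 + 994·299 = 995
u_9 = 87·995 + 937·255 + 735·15 + 994·672 = 538
Continuing the recurrence:
  u_10 = 926;  u_11 = 468;  u_12 = 390;  u_13 = 780;  u_14 = 576;  u_15 = 143
  u_16 = 622;  u_17 = 419;  u_18 = 351;  u_19 = 335;  u_20 = 817;  u_21 = 1004
  u_22 = 81;  u_23 = 504;  u_24 = 897;  u_25 = 461;  u_26 = 679;  u_27 = 577
  u_28 = 784;  u_29 = 188;  u_30 = 488;  u_31 = 186;  u_32 = 512;  u_33 = 565
  u_34 = 421;  u_35 = 183;  u_36 = 703;  u_37 = 840;  u_38 = 313;  u_39 = 427
  u_40 = 933;  u_41 = 497;  u_42 = 675;  u_43 = 27;  u_44 = 331;  u_45 = 933
  u_46 = 465;  u_47 = 233;  u_48 = 632;  u_49 = 730;  u_50 = 666;  u_51 = 249
  u_52 = 317;  u_53 = 864;  u_54 = 362;  u_55 = 782;  u_56 = 261;  u_57 = 560
  u_58 = 931;  u_59 = 820;  u_60 = 321;  u_61 = 21;  u_62 = 392;  u_63 = 950
  u_64 = 470;  u_65 = 982;  u_66 = 331;  u_67 = 719;  u_68 = 727;  u_69 = 903
  u_70 = 821;  u_71 = 246;  u_72 = 609;  u_73 = 590;  u_74 = 411;  u_75 = 305
  u_76 = 705;  u_77 = 649;  u_78 = 724;  u_79 = 135;  u_80 = 259;  u_81 = 448
  u_82 = 730;  u_83 = 641;  u_84 = 677;  u_85 = 744;  u_86 = 930;  u_87 = 732
  u_88 = 657;  u_89 = 815;  u_90 = 793;  u_91 = 933;  u_92 = 782;  u_93 = 394
  u_94 = 20;  u_95 = 386;  u_96 = 239;  u_97 = 782;  u_98 = 257;  u_99 = 724
  u_100 = 179;  u_101 = 359;  u_102 = 761;  u_103 = 633;  u_104 = 128;  u_105 = 884
  u_106 = 888;  u_107 = 320;  u_108 = 270;  u_109 = 164;  u_110 = 782;  u_111 = 653
  u_112 = 962;  u_113 = 561;  u_114 = 781;  u_115 = 368;  u_116 = 359;  u_117 = 272
  u_118 = 295
u_119 = 87·295 + 937·272 + 735·359 + 994·368 = 68
u_120 = 87·68 + 937·295 + 735·272 + 994·359 = 618

618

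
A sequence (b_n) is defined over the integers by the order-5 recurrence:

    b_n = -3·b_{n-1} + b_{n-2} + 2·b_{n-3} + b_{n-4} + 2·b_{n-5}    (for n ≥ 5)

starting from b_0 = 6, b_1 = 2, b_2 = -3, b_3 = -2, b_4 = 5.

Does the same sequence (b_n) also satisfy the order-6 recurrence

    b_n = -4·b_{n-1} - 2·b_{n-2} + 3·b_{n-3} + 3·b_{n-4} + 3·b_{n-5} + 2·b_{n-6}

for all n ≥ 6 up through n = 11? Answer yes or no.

Terms b_0..b_11: 6, 2, -3, -2, 5, -9, 29, -94, 294, -917, 2868, -8969
n=6: candidate gives 29, actual b_6 = 29 ✓
n=7: candidate gives -94, actual b_7 = -94 ✓
n=8: candidate gives 294, actual b_8 = 294 ✓
n=9: candidate gives -917, actual b_9 = -917 ✓
n=10: candidate gives 2868, actual b_10 = 2868 ✓
n=11: candidate gives -8969, actual b_11 = -8969 ✓

yes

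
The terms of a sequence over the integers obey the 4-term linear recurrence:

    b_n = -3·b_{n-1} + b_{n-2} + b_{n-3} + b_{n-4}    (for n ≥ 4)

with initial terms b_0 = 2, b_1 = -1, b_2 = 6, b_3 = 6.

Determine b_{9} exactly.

b_4 = -3·6 + 1·6 + 1·-1 + 1·2 = -11
b_5 = -3·-11 + 1·6 + 1·6 + 1·-1 = 44
b_6 = -3·44 + 1·-11 + 1·6 + 1·6 = -131
b_7 = -3·-131 + 1·44 + 1·-11 + 1·6 = 432
b_8 = -3·432 + 1·-131 + 1·44 + 1·-11 = -1394
b_9 = -3·-1394 + 1·432 + 1·-131 + 1·44 = 4527

4527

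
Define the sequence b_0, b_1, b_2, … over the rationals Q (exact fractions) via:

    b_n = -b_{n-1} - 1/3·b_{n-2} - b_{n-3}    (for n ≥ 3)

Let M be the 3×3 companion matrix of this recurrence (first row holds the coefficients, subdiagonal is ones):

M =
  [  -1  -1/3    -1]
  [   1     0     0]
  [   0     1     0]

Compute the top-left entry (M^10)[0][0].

(M^10)[0][0] is the top entry after applying M 10 times to the unit state (1, 0, 0). Equivalently it is h_{12} for the auxiliary sequence (h_n) obeying the same recurrence with h_2 = 1 and h_i = 0 for 0 ≤ i < 2:
h_3 = -1·1 + -1/3·0 + -1·0 = -1
h_4 = -1·-1 + -1/3·1 + -1·0 = 2/3
h_5 = -1·2/3 + -1/3·-1 + -1·1 = -4/3
h_6 = -1·-4/3 + -1/3·2/3 + -1·-1 = 19/9
h_7 = -1·19/9 + -1/3·-4/3 + -1·2/3 = -7/3
h_8 = -1·-7/3 + -1/3·19/9 + -1·-4/3 = 80/27
h_9 = -1·80/27 + -1/3·-7/3 + -1·19/9 = -116/27
h_10 = -1·-116/27 + -1/3·80/27 + -1·-7/3 = 457/81
h_11 = -1·457/81 + -1/3·-116/27 + -1·80/27 = -581/81
h_12 = -1·-581/81 + -1/3·457/81 + -1·-116/27 = 2330/243

2330/243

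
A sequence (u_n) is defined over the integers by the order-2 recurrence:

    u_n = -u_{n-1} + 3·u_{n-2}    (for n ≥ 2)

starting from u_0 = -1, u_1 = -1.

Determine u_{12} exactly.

u_2 = -1·-1 + 3·-1 = -2
u_3 = -1·-2 + 3·-1 = -1
u_4 = -1·-1 + 3·-2 = -5
u_5 = -1·-5 + 3·-1 = 2
u_6 = -1·2 + 3·-5 = -17
u_7 = -1·-17 + 3·2 = 23
u_8 = -1·23 + 3·-17 = -74
u_9 = -1·-74 + 3·23 = 143
u_10 = -1·143 + 3·-74 = -365
u_11 = -1·-365 + 3·143 = 794
u_12 = -1·794 + 3·-365 = -1889

-1889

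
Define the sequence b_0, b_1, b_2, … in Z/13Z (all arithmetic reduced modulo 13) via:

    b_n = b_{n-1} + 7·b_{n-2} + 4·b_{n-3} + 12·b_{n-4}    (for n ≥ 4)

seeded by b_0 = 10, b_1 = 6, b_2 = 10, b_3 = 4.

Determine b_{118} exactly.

11

b_4 = 1·4 + 7·10 + 4·6 + 12·10 = 10
b_5 = 1·10 + 7·4 + 4·10 + 12·6 = 7
b_6 = 1·7 + 7·10 + 4·4 + 12·10 = 5
b_7 = 1·5 + 7·7 + 4·10 + 12·4 = 12
b_8 = 1·12 + 7·5 + 4·7 + 12·10 = 0
b_9 = 1·0 + 7·12 + 4·5 + 12·7 = 6
b_10 = 1·6 + 7·0 + 4·12 + 12·5 = 10
b_11 = 1·10 + 7·6 + 4·0 + 12·12 = 1
b_12 = 1·1 + 7·10 + 4·6 + 12·0 = 4
b_13 = 1·4 + 7·1 + 4·10 + 12·6 = 6
b_14 = 1·6 + 7·4 + 4·1 + 12·10 = 2
b_15 = 1·2 + 7·6 + 4·4 + 12·1 = 7
b_16 = 1·7 + 7·2 + 4·6 + 12·4 = 2
b_17 = 1·2 + 7·7 + 4·2 + 12·6 = 1
b_18 = 1·1 + 7·2 + 4·7 + 12·2 = 2
b_19 = 1·2 + 7·1 + 4·2 + 12·7 = 10
b_20 = 1·10 + 7·2 + 4·1 + 12·2 = 0
b_21 = 1·0 + 7·10 + 4·2 + 12·1 = 12
b_22 = 1·12 + 7·0 + 4·10 + 12·2 = 11
b_23 = 1·11 + 7·12 + 4·0 + 12·10 = 7
b_24 = 1·7 + 7·11 + 4·12 + 12·0 = 2
b_25 = 1·2 + 7·7 + 4·11 + 12·12 = 5
b_26 = 1·5 + 7·2 + 4·7 + 12·11 = 10
b_27 = 1·10 + 7·5 + 4·2 + 12·7 = 7
b_28 = 1·7 + 7·10 + 4·5 + 12·2 = 4
b_29 = 1·4 + 7·7 + 4·10 + 12·5 = 10
b_30 = 1·10 + 7·4 + 4·7 + 12·10 = 4
b_31 = 1·4 + 7·10 + 4·4 + 12·7 = 5
b_32 = 1·5 + 7·4 + 4·10 + 12·4 = 4
b_33 = 1·4 + 7·5 + 4·4 + 12·10 = 6
b_34 = 1·6 + 7·4 + 4·5 + 12·4 = 11
b_35 = 1·11 + 7·6 + 4·4 + 12·5 = 12
b_36 = 1·12 + 7·11 + 4·6 + 12·4 = 5
b_37 = 1·5 + 7·12 + 4·11 + 12·6 = 10
b_38 = 1·10 + 7·5 + 4·12 + 12·11 = 4
b_39 = 1·4 + 7·10 + 4·5 + 12·12 = 4
b_40 = 1·4 + 7·4 + 4·10 + 12·5 = 2
b_41 = 1·2 + 7·4 + 4·4 + 12·10 = 10
b_42 = 1·10 + 7·2 + 4·4 + 12·4 = 10
b_43 = 1·10 + 7·10 + 4·2 + 12·4 = 6
b_44 = 1·6 + 7·10 + 4·10 + 12·2 = 10
b_45 = 1·10 + 7·6 + 4·10 + 12·10 = 4
(b_42, b_43, b_44, b_45) = (10, 6, 10, 4) = (b_0, b_1, b_2, b_3), so the sequence has period 42.
118 ≡ 34 (mod 42), hence b_118 = b_34 = 11.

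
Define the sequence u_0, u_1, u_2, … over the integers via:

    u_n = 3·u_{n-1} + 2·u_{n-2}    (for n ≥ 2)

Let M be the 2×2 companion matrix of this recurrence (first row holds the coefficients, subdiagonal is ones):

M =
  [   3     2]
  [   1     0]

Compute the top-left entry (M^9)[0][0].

79647

(M^9)[0][0] is the top entry after applying M 9 times to the unit state (1, 0). Equivalently it is h_{10} for the auxiliary sequence (h_n) obeying the same recurrence with h_1 = 1 and h_i = 0 for 0 ≤ i < 1:
h_2 = 3·1 + 2·0 = 3
h_3 = 3·3 + 2·1 = 11
h_4 = 3·11 + 2·3 = 39
h_5 = 3·39 + 2·11 = 139
h_6 = 3·139 + 2·39 = 495
h_7 = 3·495 + 2·139 = 1763
h_8 = 3·1763 + 2·495 = 6279
h_9 = 3·6279 + 2·1763 = 22363
h_10 = 3·22363 + 2·6279 = 79647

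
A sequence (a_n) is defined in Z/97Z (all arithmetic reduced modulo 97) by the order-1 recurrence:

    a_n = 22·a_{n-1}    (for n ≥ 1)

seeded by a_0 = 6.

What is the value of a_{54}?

a_1 = 22·6 = 35
a_2 = 22·35 = 91
a_3 = 22·91 = 62
a_4 = 22·62 = 6
(a_4) = (6) = (a_0), so the sequence has period 4.
54 ≡ 2 (mod 4), hence a_54 = a_2 = 91.

91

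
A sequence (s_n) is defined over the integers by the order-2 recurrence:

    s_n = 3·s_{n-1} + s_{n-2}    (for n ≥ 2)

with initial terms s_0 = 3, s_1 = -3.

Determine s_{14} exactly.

s_2 = 3·-3 + 1·3 = -6
s_3 = 3·-6 + 1·-3 = -21
s_4 = 3·-21 + 1·-6 = -69
s_5 = 3·-69 + 1·-21 = -228
s_6 = 3·-228 + 1·-69 = -753
s_7 = 3·-753 + 1·-228 = -2487
s_8 = 3·-2487 + 1·-753 = -8214
s_9 = 3·-8214 + 1·-2487 = -27129
s_10 = 3·-27129 + 1·-8214 = -89601
s_11 = 3·-89601 + 1·-27129 = -295932
s_12 = 3·-295932 + 1·-89601 = -977397
s_13 = 3·-977397 + 1·-295932 = -3228123
s_14 = 3·-3228123 + 1·-977397 = -10661766

-10661766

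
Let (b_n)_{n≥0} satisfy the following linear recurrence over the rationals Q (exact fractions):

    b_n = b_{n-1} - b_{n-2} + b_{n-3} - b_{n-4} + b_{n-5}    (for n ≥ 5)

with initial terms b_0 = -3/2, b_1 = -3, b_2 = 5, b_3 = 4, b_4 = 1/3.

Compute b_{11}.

17/6

b_5 = 1·1/3 + -1·4 + 1·5 + -1·-3 + 1·-3/2 = 17/6
b_6 = 1·17/6 + -1·1/3 + 1·4 + -1·5 + 1·-3 = -3/2
b_7 = 1·-3/2 + -1·17/6 + 1·1/3 + -1·4 + 1·5 = -3
b_8 = 1·-3 + -1·-3/2 + 1·17/6 + -1·1/3 + 1·4 = 5
b_9 = 1·5 + -1·-3 + 1·-3/2 + -1·17/6 + 1·1/3 = 4
b_10 = 1·4 + -1·5 + 1·-3 + -1·-3/2 + 1·17/6 = 1/3
b_11 = 1·1/3 + -1·4 + 1·5 + -1·-3 + 1·-3/2 = 17/6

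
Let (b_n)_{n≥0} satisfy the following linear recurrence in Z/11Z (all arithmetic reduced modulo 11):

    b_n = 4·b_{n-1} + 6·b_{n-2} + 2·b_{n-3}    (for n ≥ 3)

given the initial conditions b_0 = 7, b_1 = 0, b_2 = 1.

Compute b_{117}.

5

b_3 = 4·1 + 6·0 + 2·7 = 7
b_4 = 4·7 + 6·1 + 2·0 = 1
b_5 = 4·1 + 6·7 + 2·1 = 4
b_6 = 4·4 + 6·1 + 2·7 = 3
b_7 = 4·3 + 6·4 + 2·1 = 5
b_8 = 4·5 + 6·3 + 2·4 = 2
b_9 = 4·2 + 6·5 + 2·3 = 0
b_10 = 4·0 + 6·2 + 2·5 = 0
b_11 = 4·0 + 6·0 + 2·2 = 4
b_12 = 4·4 + 6·0 + 2·0 = 5
b_13 = 4·5 + 6·4 + 2·0 = 0
b_14 = 4·0 + 6·5 + 2·4 = 5
b_15 = 4·5 + 6·0 + 2·5 = 8
b_16 = 4·8 + 6·5 + 2·0 = 7
b_17 = 4·7 + 6·8 + 2·5 = 9
b_18 = 4·9 + 6·7 + 2·8 = 6
b_19 = 4·6 + 6·9 + 2·7 = 4
b_20 = 4·4 + 6·6 + 2·9 = 4
b_21 = 4·4 + 6·4 + 2·6 = 8
b_22 = 4·8 + 6·4 + 2·4 = 9
b_23 = 4·9 + 6·8 + 2·4 = 4
b_24 = 4·4 + 6·9 + 2·8 = 9
b_25 = 4·9 + 6·4 + 2·9 = 1
b_26 = 4·1 + 6·9 + 2·4 = 0
b_27 = 4·0 + 6·1 + 2·9 = 2
b_28 = 4·2 + 6·0 + 2·1 = 10
b_29 = 4·10 + 6·2 + 2·0 = 8
b_30 = 4·8 + 6·10 + 2·2 = 8
b_31 = 4·8 + 6·8 + 2·10 = 1
b_32 = 4·1 + 6·8 + 2·8 = 2
b_33 = 4·2 + 6·1 + 2·8 = 8
b_34 = 4·8 + 6·2 + 2·1 = 2
b_35 = 4·2 + 6·8 + 2·2 = 5
b_36 = 4·5 + 6·2 + 2·8 = 4
b_37 = 4·4 + 6·5 + 2·2 = 6
b_38 = 4·6 + 6·4 + 2·5 = 3
b_39 = 4·3 + 6·6 + 2·4 = 1
b_40 = 4·1 + 6·3 + 2·6 = 1
b_41 = 4·1 + 6·1 + 2·3 = 5
b_42 = 4·5 + 6·1 + 2·1 = 6
b_43 = 4·6 + 6·5 + 2·1 = 1
b_44 = 4·1 + 6·6 + 2·5 = 6
b_45 = 4·6 + 6·1 + 2·6 = 9
b_46 = 4·9 + 6·6 + 2·1 = 8
b_47 = 4·8 + 6·9 + 2·6 = 10
b_48 = 4·10 + 6·8 + 2·9 = 7
b_49 = 4·7 + 6·10 + 2·8 = 5
b_50 = 4·5 + 6·7 + 2·10 = 5
b_51 = 4·5 + 6·5 + 2·7 = 9
b_52 = 4·9 + 6·5 + 2·5 = 10
b_53 = 4·10 + 6·9 + 2·5 = 5
b_54 = 4·5 + 6·10 + 2·9 = 10
b_55 = 4·10 + 6·5 + 2·10 = 2
b_56 = 4·2 + 6·10 + 2·5 = 1
b_57 = 4·1 + 6·2 + 2·10 = 3
b_58 = 4·3 + 6·1 + 2·2 = 0
b_59 = 4·0 + 6·3 + 2·1 = 9
b_60 = 4·9 + 6·0 + 2·3 = 9
b_61 = 4·9 + 6·9 + 2·0 = 2
b_62 = 4·2 + 6·9 + 2·9 = 3
b_63 = 4·3 + 6·2 + 2·9 = 9
b_64 = 4·9 + 6·3 + 2·2 = 3
b_65 = 4·3 + 6·9 + 2·3 = 6
b_66 = 4·6 + 6·3 + 2·9 = 5
b_67 = 4·5 + 6·6 + 2·3 = 7
b_68 = 4·7 + 6·5 + 2·6 = 4
b_69 = 4·4 + 6·7 + 2·5 = 2
b_70 = 4·2 + 6·4 + 2·7 = 2
b_71 = 4·2 + 6·2 + 2·4 = 6
b_72 = 4·6 + 6·2 + 2·2 = 7
b_73 = 4·7 + 6·6 + 2·2 = 2
b_74 = 4·2 + 6·7 + 2·6 = 7
b_75 = 4·7 + 6·2 + 2·7 = 10
b_76 = 4·10 + 6·7 + 2·2 = 9
b_77 = 4·9 + 6·10 + 2·7 = 0
b_78 = 4·0 + 6·9 + 2·10 = 8
b_79 = 4·8 + 6·0 + 2·9 = 6
b_80 = 4·6 + 6·8 + 2·0 = 6
b_81 = 4·6 + 6·6 + 2·8 = 10
b_82 = 4·10 + 6·6 + 2·6 = 0
b_83 = 4·0 + 6·10 + 2·6 = 6
b_84 = 4·6 + 6·0 + 2·10 = 0
b_85 = 4·0 + 6·6 + 2·0 = 3
b_86 = 4·3 + 6·0 + 2·6 = 2
b_87 = 4·2 + 6·3 + 2·0 = 4
b_88 = 4·4 + 6·2 + 2·3 = 1
b_89 = 4·1 + 6·4 + 2·2 = 10
b_90 = 4·10 + 6·1 + 2·4 = 10
b_91 = 4·10 + 6·10 + 2·1 = 3
b_92 = 4·3 + 6·10 + 2·10 = 4
b_93 = 4·4 + 6·3 + 2·10 = 10
b_94 = 4·10 + 6·4 + 2·3 = 4
b_95 = 4·4 + 6·10 + 2·4 = 7
b_96 = 4·7 + 6·4 + 2·10 = 6
b_97 = 4·6 + 6·7 + 2·4 = 8
b_98 = 4·8 + 6·6 + 2·7 = 5
b_99 = 4·5 + 6·8 + 2·6 = 3
b_100 = 4·3 + 6·5 + 2·8 = 3
b_101 = 4·3 + 6·3 + 2·5 = 7
b_102 = 4·7 + 6·3 + 2·3 = 8
b_103 = 4·8 + 6·7 + 2·3 = 3
b_104 = 4·3 + 6·8 + 2·7 = 8
b_105 = 4·8 + 6·3 + 2·8 = 0
b_106 = 4·0 + 6·8 + 2·3 = 10
b_107 = 4·10 + 6·0 + 2·8 = 1
b_108 = 4·1 + 6·10 + 2·0 = 9
b_109 = 4·9 + 6·1 + 2·10 = 7
b_110 = 4·7 + 6·9 + 2·1 = 7
b_111 = 4·7 + 6·7 + 2·9 = 0
b_112 = 4·0 + 6·7 + 2·7 = 1
b_113 = 4·1 + 6·0 + 2·7 = 7
b_114 = 4·7 + 6·1 + 2·0 = 1
b_115 = 4·1 + 6·7 + 2·1 = 4
b_116 = 4·4 + 6·1 + 2·7 = 3
b_117 = 4·3 + 6·4 + 2·1 = 5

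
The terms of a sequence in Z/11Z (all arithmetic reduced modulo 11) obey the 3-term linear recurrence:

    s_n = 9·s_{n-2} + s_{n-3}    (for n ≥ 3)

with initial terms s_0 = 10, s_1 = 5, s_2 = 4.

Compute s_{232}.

s_3 = 0·4 + 9·5 + 1·10 = 0
s_4 = 0·0 + 9·4 + 1·5 = 8
s_5 = 0·8 + 9·0 + 1·4 = 4
s_6 = 0·4 + 9·8 + 1·0 = 6
s_7 = 0·6 + 9·4 + 1·8 = 0
s_8 = 0·0 + 9·6 + 1·4 = 3
Continuing the recurrence:
  s_9 = 6;  s_10 = 5;  s_11 = 2;  s_12 = 7;  s_13 = 1;  s_14 = 10
  s_15 = 5;  s_16 = 3;  s_17 = 0;  s_18 = 10;  s_19 = 3;  s_20 = 2
  s_21 = 4;  s_22 = 10;  s_23 = 5;  s_24 = 6;  s_25 = 0;  s_26 = 4
  s_27 = 6;  s_28 = 3;  s_29 = 3;  s_30 = 0;  s_31 = 8;  s_32 = 3
  s_33 = 6;  s_34 = 2;  s_35 = 2;  s_36 = 2;  s_37 = 9;  s_38 = 9
  s_39 = 6;  s_40 = 2;  s_41 = 8;  s_42 = 2;  s_43 = 8;  s_44 = 4
  s_45 = 8;  s_46 = 0;  s_47 = 10;  s_48 = 8;  s_49 = 2;  s_50 = 5
  s_51 = 4;  s_52 = 3;  s_53 = 8;  s_54 = 9;  s_55 = 9;  s_56 = 1
  s_57 = 2;  s_58 = 7;  s_59 = 8;  s_60 = 10;  s_61 = 2;  s_62 = 10
  s_63 = 6;  s_64 = 4;  s_65 = 9;  s_66 = 9;  s_67 = 8;  s_68 = 2
  s_69 = 4;  s_70 = 4;  s_71 = 5;  s_72 = 7;  s_73 = 5;  s_74 = 2
  s_75 = 8;  s_76 = 1;  s_77 = 8;  s_78 = 6;  s_79 = 7;  s_80 = 7
  s_81 = 3;  s_82 = 4;  s_83 = 1;  s_84 = 6;  s_85 = 2;  s_86 = 0
  s_87 = 2;  s_88 = 2;  s_89 = 7;  s_90 = 9;  s_91 = 10;  s_92 = 0
  s_93 = 0;  s_94 = 10;  s_95 = 0;  s_96 = 2;  s_97 = 10;  s_98 = 7
  s_99 = 4;  s_100 = 7;  s_101 = 10;  s_102 = 1;  s_103 = 9;  s_104 = 8
  s_105 = 5;  s_106 = 4;  s_107 = 9;  s_108 = 8;  s_109 = 8;  s_110 = 4
  s_111 = 3;  s_112 = 0;  s_113 = 9;  s_114 = 3;  s_115 = 4;  s_116 = 3
  s_117 = 6;  s_118 = 9;  s_119 = 2;  s_120 = 10;  s_121 = 5;  s_122 = 4
  s_123 = 0;  s_124 = 8;  s_125 = 4;  s_126 = 6;  s_127 = 0;  s_128 = 3
  s_129 = 6;  s_130 = 5;  s_131 = 2;  s_132 = 7;  s_133 = 1;  s_134 = 10
  s_135 = 5;  s_136 = 3;  s_137 = 0;  s_138 = 10;  s_139 = 3;  s_140 = 2
  s_141 = 4;  s_142 = 10;  s_143 = 5;  s_144 = 6;  s_145 = 0;  s_146 = 4
  s_147 = 6;  s_148 = 3;  s_149 = 3;  s_150 = 0;  s_151 = 8;  s_152 = 3
  s_153 = 6;  s_154 = 2;  s_155 = 2;  s_156 = 2;  s_157 = 9;  s_158 = 9
  s_159 = 6;  s_160 = 2;  s_161 = 8;  s_162 = 2;  s_163 = 8;  s_164 = 4
  s_165 = 8;  s_166 = 0;  s_167 = 10;  s_168 = 8;  s_169 = 2;  s_170 = 5
  s_171 = 4;  s_172 = 3;  s_173 = 8;  s_174 = 9;  s_175 = 9;  s_176 = 1
  s_177 = 2;  s_178 = 7;  s_179 = 8;  s_180 = 10;  s_181 = 2;  s_182 = 10
  s_183 = 6;  s_184 = 4;  s_185 = 9;  s_186 = 9;  s_187 = 8;  s_188 = 2
  s_189 = 4;  s_190 = 4;  s_191 = 5;  s_192 = 7;  s_193 = 5;  s_194 = 2
  s_195 = 8;  s_196 = 1;  s_197 = 8;  s_198 = 6;  s_199 = 7;  s_200 = 7
  s_201 = 3;  s_202 = 4;  s_203 = 1;  s_204 = 6;  s_205 = 2;  s_206 = 0
  s_207 = 2;  s_208 = 2;  s_209 = 7;  s_210 = 9;  s_211 = 10;  s_212 = 0
  s_213 = 0;  s_214 = 10;  s_215 = 0;  s_216 = 2;  s_217 = 10;  s_218 = 7
  s_219 = 4;  s_220 = 7;  s_221 = 10;  s_222 = 1;  s_223 = 9;  s_224 = 8
  s_225 = 5;  s_226 = 4;  s_227 = 9;  s_228 = 8;  s_229 = 8;  s_230 = 4
s_231 = 0·4 + 9·8 + 1·8 = 3
s_232 = 0·3 + 9·4 + 1·8 = 0

0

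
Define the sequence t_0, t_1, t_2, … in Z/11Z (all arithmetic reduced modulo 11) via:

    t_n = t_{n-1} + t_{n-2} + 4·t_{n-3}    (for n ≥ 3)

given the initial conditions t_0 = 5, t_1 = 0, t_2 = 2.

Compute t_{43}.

t_3 = 1·2 + 1·0 + 4·5 = 0
t_4 = 1·0 + 1·2 + 4·0 = 2
t_5 = 1·2 + 1·0 + 4·2 = 10
t_6 = 1·10 + 1·2 + 4·0 = 1
t_7 = 1·1 + 1·10 + 4·2 = 8
t_8 = 1·8 + 1·1 + 4·10 = 5
t_9 = 1·5 + 1·8 + 4·1 = 6
t_10 = 1·6 + 1·5 + 4·8 = 10
t_11 = 1·10 + 1·6 + 4·5 = 3
t_12 = 1·3 + 1·10 + 4·6 = 4
t_13 = 1·4 + 1·3 + 4·10 = 3
t_14 = 1·3 + 1·4 + 4·3 = 8
t_15 = 1·8 + 1·3 + 4·4 = 5
t_16 = 1·5 + 1·8 + 4·3 = 3
t_17 = 1·3 + 1·5 + 4·8 = 7
t_18 = 1·7 + 1·3 + 4·5 = 8
t_19 = 1·8 + 1·7 + 4·3 = 5
t_20 = 1·5 + 1·8 + 4·7 = 8
t_21 = 1·8 + 1·5 + 4·8 = 1
t_22 = 1·1 + 1·8 + 4·5 = 7
t_23 = 1·7 + 1·1 + 4·8 = 7
t_24 = 1·7 + 1·7 + 4·1 = 7
t_25 = 1·7 + 1·7 + 4·7 = 9
t_26 = 1·9 + 1·7 + 4·7 = 0
t_27 = 1·0 + 1·9 + 4·7 = 4
t_28 = 1·4 + 1·0 + 4·9 = 7
t_29 = 1·7 + 1·4 + 4·0 = 0
t_30 = 1·0 + 1·7 + 4·4 = 1
t_31 = 1·1 + 1·0 + 4·7 = 7
t_32 = 1·7 + 1·1 + 4·0 = 8
t_33 = 1·8 + 1·7 + 4·1 = 8
t_34 = 1·8 + 1·8 + 4·7 = 0
t_35 = 1·0 + 1·8 + 4·8 = 7
t_36 = 1·7 + 1·0 + 4·8 = 6
t_37 = 1·6 + 1·7 + 4·0 = 2
t_38 = 1·2 + 1·6 + 4·7 = 3
t_39 = 1·3 + 1·2 + 4·6 = 7
t_40 = 1·7 + 1·3 + 4·2 = 7
t_41 = 1·7 + 1·7 + 4·3 = 4
t_42 = 1·4 + 1·7 + 4·7 = 6
t_43 = 1·6 + 1·4 + 4·7 = 5

5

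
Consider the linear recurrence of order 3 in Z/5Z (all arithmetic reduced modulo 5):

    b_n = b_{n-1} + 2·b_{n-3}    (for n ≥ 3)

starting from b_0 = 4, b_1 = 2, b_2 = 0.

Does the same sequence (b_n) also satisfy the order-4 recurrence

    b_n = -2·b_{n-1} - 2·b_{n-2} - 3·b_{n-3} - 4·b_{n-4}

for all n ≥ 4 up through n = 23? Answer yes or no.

yes

Terms b_0..b_23: 4, 2, 0, 3, 2, 2, 3, 2, 1, 2, 1, 3, 2, 4, 0, 4, 2, 2, 0, 4, 3, 3, 1, 2
n=4: candidate gives 2, actual b_4 = 2 ✓
n=5: candidate gives 2, actual b_5 = 2 ✓
n=6: candidate gives 3, actual b_6 = 3 ✓
n=7: candidate gives 2, actual b_7 = 2 ✓
n=8: candidate gives 1, actual b_8 = 1 ✓
n=9: candidate gives 2, actual b_9 = 2 ✓
n=10: candidate gives 1, actual b_10 = 1 ✓
n=11: candidate gives 3, actual b_11 = 3 ✓
n=12: candidate gives 2, actual b_12 = 2 ✓
n=13: candidate gives 4, actual b_13 = 4 ✓
n=14: candidate gives 0, actual b_14 = 0 ✓
n=15: candidate gives 4, actual b_15 = 4 ✓
n=16: candidate gives 2, actual b_16 = 2 ✓
n=17: candidate gives 2, actual b_17 = 2 ✓
n=18: candidate gives 0, actual b_18 = 0 ✓
n=19: candidate gives 4, actual b_19 = 4 ✓
n=20: candidate gives 3, actual b_20 = 3 ✓
n=21: candidate gives 3, actual b_21 = 3 ✓
n=22: candidate gives 1, actual b_22 = 1 ✓
n=23: candidate gives 2, actual b_23 = 2 ✓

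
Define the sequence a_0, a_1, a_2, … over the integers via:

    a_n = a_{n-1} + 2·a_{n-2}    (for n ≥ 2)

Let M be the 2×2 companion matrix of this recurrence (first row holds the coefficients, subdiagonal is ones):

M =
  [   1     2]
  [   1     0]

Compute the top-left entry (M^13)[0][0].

(M^13)[0][0] is the top entry after applying M 13 times to the unit state (1, 0). Equivalently it is h_{14} for the auxiliary sequence (h_n) obeying the same recurrence with h_1 = 1 and h_i = 0 for 0 ≤ i < 1:
h_2 = 1·1 + 2·0 = 1
h_3 = 1·1 + 2·1 = 3
h_4 = 1·3 + 2·1 = 5
h_5 = 1·5 + 2·3 = 11
h_6 = 1·11 + 2·5 = 21
h_7 = 1·21 + 2·11 = 43
h_8 = 1·43 + 2·21 = 85
h_9 = 1·85 + 2·43 = 171
h_10 = 1·171 + 2·85 = 341
h_11 = 1·341 + 2·171 = 683
h_12 = 1·683 + 2·341 = 1365
h_13 = 1·1365 + 2·683 = 2731
h_14 = 1·2731 + 2·1365 = 5461

5461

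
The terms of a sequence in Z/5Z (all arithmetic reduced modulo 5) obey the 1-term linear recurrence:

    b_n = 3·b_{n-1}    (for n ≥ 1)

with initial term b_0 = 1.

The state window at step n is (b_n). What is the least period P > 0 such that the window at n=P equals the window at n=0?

4

n=0: window = (1)
n=1: window = (3)
n=2: window = (4)
n=3: window = (2)
n=4: window = (1)
window at n=4 equals window at n=0 → period = 4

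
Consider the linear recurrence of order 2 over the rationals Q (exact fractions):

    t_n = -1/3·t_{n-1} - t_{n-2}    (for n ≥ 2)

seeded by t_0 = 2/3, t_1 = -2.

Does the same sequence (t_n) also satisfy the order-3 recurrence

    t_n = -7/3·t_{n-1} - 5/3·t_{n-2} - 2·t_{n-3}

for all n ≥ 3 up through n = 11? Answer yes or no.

Terms t_0..t_11: 2/3, -2, 0, 2, -2/3, -16/9, 34/27, 110/81, -416/243, -574/729, 4318/2187, 848/6561
n=3: candidate gives 2, actual t_3 = 2 ✓
n=4: candidate gives -2/3, actual t_4 = -2/3 ✓
n=5: candidate gives -16/9, actual t_5 = -16/9 ✓
n=6: candidate gives 34/27, actual t_6 = 34/27 ✓
n=7: candidate gives 110/81, actual t_7 = 110/81 ✓
n=8: candidate gives -416/243, actual t_8 = -416/243 ✓
n=9: candidate gives -574/729, actual t_9 = -574/729 ✓
n=10: candidate gives 4318/2187, actual t_10 = 4318/2187 ✓
n=11: candidate gives 848/6561, actual t_11 = 848/6561 ✓

yes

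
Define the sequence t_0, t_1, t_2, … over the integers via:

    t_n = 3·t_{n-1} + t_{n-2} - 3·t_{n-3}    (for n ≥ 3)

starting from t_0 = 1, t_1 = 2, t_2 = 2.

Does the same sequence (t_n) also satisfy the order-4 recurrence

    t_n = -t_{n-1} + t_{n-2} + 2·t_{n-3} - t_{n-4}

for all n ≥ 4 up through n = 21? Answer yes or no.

Terms t_0..t_21: 1, 2, 2, 5, 11, 32, 92, 275, 821, 2462, 7382, 22145, 66431, 199292, 597872, 1793615, 5380841, 16142522, 48427562, 145282685, 435848051, 1307544152
n=4: candidate gives 0, actual t_4 = 11 ✗

no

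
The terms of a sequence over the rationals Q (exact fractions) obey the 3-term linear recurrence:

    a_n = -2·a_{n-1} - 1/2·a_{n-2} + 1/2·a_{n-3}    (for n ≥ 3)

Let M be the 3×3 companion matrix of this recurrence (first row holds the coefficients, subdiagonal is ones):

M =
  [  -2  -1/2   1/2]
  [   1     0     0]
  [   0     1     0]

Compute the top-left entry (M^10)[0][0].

2067/32

(M^10)[0][0] is the top entry after applying M 10 times to the unit state (1, 0, 0). Equivalently it is h_{12} for the auxiliary sequence (h_n) obeying the same recurrence with h_2 = 1 and h_i = 0 for 0 ≤ i < 2:
h_3 = -2·1 + -1/2·0 + 1/2·0 = -2
h_4 = -2·-2 + -1/2·1 + 1/2·0 = 7/2
h_5 = -2·7/2 + -1/2·-2 + 1/2·1 = -11/2
h_6 = -2·-11/2 + -1/2·7/2 + 1/2·-2 = 33/4
h_7 = -2·33/4 + -1/2·-11/2 + 1/2·7/2 = -12
h_8 = -2·-12 + -1/2·33/4 + 1/2·-11/2 = 137/8
h_9 = -2·137/8 + -1/2·-12 + 1/2·33/4 = -193/8
h_10 = -2·-193/8 + -1/2·137/8 + 1/2·-12 = 539/16
h_11 = -2·539/16 + -1/2·-193/8 + 1/2·137/8 = -187/4
h_12 = -2·-187/4 + -1/2·539/16 + 1/2·-193/8 = 2067/32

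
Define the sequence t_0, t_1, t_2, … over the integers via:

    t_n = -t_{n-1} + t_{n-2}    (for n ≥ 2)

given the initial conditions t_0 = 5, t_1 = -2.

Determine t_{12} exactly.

733

t_2 = -1·-2 + 1·5 = 7
t_3 = -1·7 + 1·-2 = -9
t_4 = -1·-9 + 1·7 = 16
t_5 = -1·16 + 1·-9 = -25
t_6 = -1·-25 + 1·16 = 41
t_7 = -1·41 + 1·-25 = -66
t_8 = -1·-66 + 1·41 = 107
t_9 = -1·107 + 1·-66 = -173
t_10 = -1·-173 + 1·107 = 280
t_11 = -1·280 + 1·-173 = -453
t_12 = -1·-453 + 1·280 = 733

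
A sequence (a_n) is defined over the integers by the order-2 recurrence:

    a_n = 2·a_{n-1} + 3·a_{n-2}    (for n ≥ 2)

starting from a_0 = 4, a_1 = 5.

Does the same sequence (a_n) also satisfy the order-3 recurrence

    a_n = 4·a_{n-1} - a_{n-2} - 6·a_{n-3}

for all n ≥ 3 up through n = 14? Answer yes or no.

yes

Terms a_0..a_14: 4, 5, 22, 59, 184, 545, 1642, 4919, 14764, 44285, 132862, 398579, 1195744, 3587225, 10761682
n=3: candidate gives 59, actual a_3 = 59 ✓
n=4: candidate gives 184, actual a_4 = 184 ✓
n=5: candidate gives 545, actual a_5 = 545 ✓
n=6: candidate gives 1642, actual a_6 = 1642 ✓
n=7: candidate gives 4919, actual a_7 = 4919 ✓
n=8: candidate gives 14764, actual a_8 = 14764 ✓
n=9: candidate gives 44285, actual a_9 = 44285 ✓
n=10: candidate gives 132862, actual a_10 = 132862 ✓
n=11: candidate gives 398579, actual a_11 = 398579 ✓
n=12: candidate gives 1195744, actual a_12 = 1195744 ✓
n=13: candidate gives 3587225, actual a_13 = 3587225 ✓
n=14: candidate gives 10761682, actual a_14 = 10761682 ✓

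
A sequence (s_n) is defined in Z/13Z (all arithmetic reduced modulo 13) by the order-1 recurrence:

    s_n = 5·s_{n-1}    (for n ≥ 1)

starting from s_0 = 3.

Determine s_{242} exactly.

s_1 = 5·3 = 2
s_2 = 5·2 = 10
s_3 = 5·10 = 11
s_4 = 5·11 = 3
(s_4) = (3) = (s_0), so the sequence has period 4.
242 ≡ 2 (mod 4), hence s_242 = s_2 = 10.

10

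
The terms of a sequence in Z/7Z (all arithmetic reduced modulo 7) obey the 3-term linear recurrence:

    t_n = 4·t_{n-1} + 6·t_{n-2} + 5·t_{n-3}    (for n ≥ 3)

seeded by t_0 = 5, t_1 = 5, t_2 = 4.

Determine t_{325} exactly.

0

t_3 = 4·4 + 6·5 + 5·5 = 1
t_4 = 4·1 + 6·4 + 5·5 = 4
t_5 = 4·4 + 6·1 + 5·4 = 0
t_6 = 4·0 + 6·4 + 5·1 = 1
t_7 = 4·1 + 6·0 + 5·4 = 3
t_8 = 4·3 + 6·1 + 5·0 = 4
t_9 = 4·4 + 6·3 + 5·1 = 4
t_10 = 4·4 + 6·4 + 5·3 = 6
t_11 = 4·6 + 6·4 + 5·4 = 5
t_12 = 4·5 + 6·6 + 5·4 = 6
t_13 = 4·6 + 6·5 + 5·6 = 0
t_14 = 4·0 + 6·6 + 5·5 = 5
t_15 = 4·5 + 6·0 + 5·6 = 1
t_16 = 4·1 + 6·5 + 5·0 = 6
t_17 = 4·6 + 6·1 + 5·5 = 6
t_18 = 4·6 + 6·6 + 5·1 = 2
t_19 = 4·2 + 6·6 + 5·6 = 4
t_20 = 4·4 + 6·2 + 5·6 = 2
t_21 = 4·2 + 6·4 + 5·2 = 0
t_22 = 4·0 + 6·2 + 5·4 = 4
t_23 = 4·4 + 6·0 + 5·2 = 5
t_24 = 4·5 + 6·4 + 5·0 = 2
t_25 = 4·2 + 6·5 + 5·4 = 2
t_26 = 4·2 + 6·2 + 5·5 = 3
t_27 = 4·3 + 6·2 + 5·2 = 6
t_28 = 4·6 + 6·3 + 5·2 = 3
t_29 = 4·3 + 6·6 + 5·3 = 0
t_30 = 4·0 + 6·3 + 5·6 = 6
t_31 = 4·6 + 6·0 + 5·3 = 4
t_32 = 4·4 + 6·6 + 5·0 = 3
t_33 = 4·3 + 6·4 + 5·6 = 3
t_34 = 4·3 + 6·3 + 5·4 = 1
t_35 = 4·1 + 6·3 + 5·3 = 2
t_36 = 4·2 + 6·1 + 5·3 = 1
t_37 = 4·1 + 6·2 + 5·1 = 0
t_38 = 4·0 + 6·1 + 5·2 = 2
t_39 = 4·2 + 6·0 + 5·1 = 6
t_40 = 4·6 + 6·2 + 5·0 = 1
t_41 = 4·1 + 6·6 + 5·2 = 1
t_42 = 4·1 + 6·1 + 5·6 = 5
t_43 = 4·5 + 6·1 + 5·1 = 3
t_44 = 4·3 + 6·5 + 5·1 = 5
t_45 = 4·5 + 6·3 + 5·5 = 0
t_46 = 4·0 + 6·5 + 5·3 = 3
t_47 = 4·3 + 6·0 + 5·5 = 2
t_48 = 4·2 + 6·3 + 5·0 = 5
t_49 = 4·5 + 6·2 + 5·3 = 5
t_50 = 4·5 + 6·5 + 5·2 = 4
(t_48, t_49, t_50) = (5, 5, 4) = (t_0, t_1, t_2), so the sequence has period 48.
325 ≡ 37 (mod 48), hence t_325 = t_37 = 0.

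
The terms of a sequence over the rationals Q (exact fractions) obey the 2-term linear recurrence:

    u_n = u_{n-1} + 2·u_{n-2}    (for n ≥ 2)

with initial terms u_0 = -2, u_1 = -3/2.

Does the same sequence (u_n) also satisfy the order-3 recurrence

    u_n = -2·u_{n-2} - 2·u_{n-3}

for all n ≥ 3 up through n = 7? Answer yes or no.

Terms u_0..u_7: -2, -3/2, -11/2, -17/2, -39/2, -73/2, -151/2, -297/2
n=3: candidate gives 7, actual u_3 = -17/2 ✗

no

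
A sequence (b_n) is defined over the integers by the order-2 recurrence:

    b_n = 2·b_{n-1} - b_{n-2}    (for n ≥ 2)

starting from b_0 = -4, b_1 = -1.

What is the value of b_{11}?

b_2 = 2·-1 + -1·-4 = 2
b_3 = 2·2 + -1·-1 = 5
b_4 = 2·5 + -1·2 = 8
b_5 = 2·8 + -1·5 = 11
b_6 = 2·11 + -1·8 = 14
b_7 = 2·14 + -1·11 = 17
b_8 = 2·17 + -1·14 = 20
b_9 = 2·20 + -1·17 = 23
b_10 = 2·23 + -1·20 = 26
b_11 = 2·26 + -1·23 = 29

29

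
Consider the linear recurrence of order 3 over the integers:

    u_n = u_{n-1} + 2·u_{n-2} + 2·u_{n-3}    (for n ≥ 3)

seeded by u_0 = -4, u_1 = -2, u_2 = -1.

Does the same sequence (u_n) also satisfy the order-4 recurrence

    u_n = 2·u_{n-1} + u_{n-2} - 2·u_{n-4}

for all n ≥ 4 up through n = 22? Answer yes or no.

yes

Terms u_0..u_22: -4, -2, -1, -13, -19, -47, -111, -243, -559, -1267, -2871, -6523, -14799, -33587, -76231, -173003, -392639, -891107, -2022391, -4589883, -10416879, -23641427, -53654951
n=4: candidate gives -19, actual u_4 = -19 ✓
n=5: candidate gives -47, actual u_5 = -47 ✓
n=6: candidate gives -111, actual u_6 = -111 ✓
n=7: candidate gives -243, actual u_7 = -243 ✓
n=8: candidate gives -559, actual u_8 = -559 ✓
n=9: candidate gives -1267, actual u_9 = -1267 ✓
n=10: candidate gives -2871, actual u_10 = -2871 ✓
n=11: candidate gives -6523, actual u_11 = -6523 ✓
n=12: candidate gives -14799, actual u_12 = -14799 ✓
n=13: candidate gives -33587, actual u_13 = -33587 ✓
n=14: candidate gives -76231, actual u_14 = -76231 ✓
n=15: candidate gives -173003, actual u_15 = -173003 ✓
n=16: candidate gives -392639, actual u_16 = -392639 ✓
n=17: candidate gives -891107, actual u_17 = -891107 ✓
n=18: candidate gives -2022391, actual u_18 = -2022391 ✓
n=19: candidate gives -4589883, actual u_19 = -4589883 ✓
n=20: candidate gives -10416879, actual u_20 = -10416879 ✓
n=21: candidate gives -23641427, actual u_21 = -23641427 ✓
n=22: candidate gives -53654951, actual u_22 = -53654951 ✓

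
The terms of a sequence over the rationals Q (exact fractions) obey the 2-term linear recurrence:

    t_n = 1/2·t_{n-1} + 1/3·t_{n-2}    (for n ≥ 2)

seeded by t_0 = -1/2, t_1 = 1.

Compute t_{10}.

t_2 = 1/2·1 + 1/3·-1/2 = 1/3
t_3 = 1/2·1/3 + 1/3·1 = 1/2
t_4 = 1/2·1/2 + 1/3·1/3 = 13/36
t_5 = 1/2·13/36 + 1/3·1/2 = 25/72
t_6 = 1/2·25/72 + 1/3·13/36 = 127/432
t_7 = 1/2·127/432 + 1/3·25/72 = 227/864
t_8 = 1/2·227/864 + 1/3·127/432 = 1189/5184
t_9 = 1/2·1189/5184 + 1/3·227/864 = 233/1152
t_10 = 1/2·233/1152 + 1/3·1189/5184 = 11047/62208

11047/62208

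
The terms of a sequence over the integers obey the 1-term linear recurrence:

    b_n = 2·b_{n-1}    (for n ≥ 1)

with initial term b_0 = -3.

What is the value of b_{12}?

-12288

b_1 = 2·-3 = -6
b_2 = 2·-6 = -12
b_3 = 2·-12 = -24
b_4 = 2·-24 = -48
b_5 = 2·-48 = -96
b_6 = 2·-96 = -192
b_7 = 2·-192 = -384
b_8 = 2·-384 = -768
b_9 = 2·-768 = -1536
b_10 = 2·-1536 = -3072
b_11 = 2·-3072 = -6144
b_12 = 2·-6144 = -12288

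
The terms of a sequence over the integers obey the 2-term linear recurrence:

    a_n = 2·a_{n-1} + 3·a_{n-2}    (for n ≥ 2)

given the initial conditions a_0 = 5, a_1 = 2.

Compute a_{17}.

a_2 = 2·2 + 3·5 = 19
a_3 = 2·19 + 3·2 = 44
a_4 = 2·44 + 3·19 = 145
a_5 = 2·145 + 3·44 = 422
a_6 = 2·422 + 3·145 = 1279
a_7 = 2·1279 + 3·422 = 3824
a_8 = 2·3824 + 3·1279 = 11485
a_9 = 2·11485 + 3·3824 = 34442
a_10 = 2·34442 + 3·11485 = 103339
a_11 = 2·103339 + 3·34442 = 310004
a_12 = 2·310004 + 3·103339 = 930025
a_13 = 2·930025 + 3·310004 = 2790062
a_14 = 2·2790062 + 3·930025 = 8370199
a_15 = 2·8370199 + 3·2790062 = 25110584
a_16 = 2·25110584 + 3·8370199 = 75331765
a_17 = 2·75331765 + 3·25110584 = 225995282

225995282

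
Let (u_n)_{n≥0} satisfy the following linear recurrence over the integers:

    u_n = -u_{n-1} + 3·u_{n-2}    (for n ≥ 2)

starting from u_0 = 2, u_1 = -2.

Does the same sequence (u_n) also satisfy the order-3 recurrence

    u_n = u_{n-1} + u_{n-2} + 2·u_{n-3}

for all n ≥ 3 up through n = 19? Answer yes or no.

Terms u_0..u_19: 2, -2, 8, -14, 38, -80, 194, -434, 1016, -2318, 5366, -12320, 28418, -65378, 150632, -346766, 798662, -1838960, 4234946, -9751826
n=3: candidate gives 10, actual u_3 = -14 ✗

no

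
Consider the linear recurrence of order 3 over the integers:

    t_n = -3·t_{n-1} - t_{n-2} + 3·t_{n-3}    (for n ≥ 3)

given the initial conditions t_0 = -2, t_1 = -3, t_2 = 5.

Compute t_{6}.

167

t_3 = -3·5 + -1·-3 + 3·-2 = -18
t_4 = -3·-18 + -1·5 + 3·-3 = 40
t_5 = -3·40 + -1·-18 + 3·5 = -87
t_6 = -3·-87 + -1·40 + 3·-18 = 167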